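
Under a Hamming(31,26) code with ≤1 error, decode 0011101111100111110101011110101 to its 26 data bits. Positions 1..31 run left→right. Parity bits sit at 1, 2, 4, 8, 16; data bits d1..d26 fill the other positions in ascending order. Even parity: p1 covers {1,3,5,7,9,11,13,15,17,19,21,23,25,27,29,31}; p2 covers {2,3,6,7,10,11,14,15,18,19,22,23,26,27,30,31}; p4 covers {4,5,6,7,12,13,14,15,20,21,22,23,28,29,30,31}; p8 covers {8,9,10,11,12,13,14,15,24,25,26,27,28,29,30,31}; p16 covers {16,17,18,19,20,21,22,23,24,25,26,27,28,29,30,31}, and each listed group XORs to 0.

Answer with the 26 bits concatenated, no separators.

11011110011110101111110101

s1 (pos 1,3,5,7,9,11,13,15,17,19,21,23,25,27,29,31): 0⊕1⊕1⊕1⊕1⊕1⊕0⊕1⊕1⊕0⊕0⊕0⊕1⊕1⊕1⊕1 = 1
s2 (pos 2,3,6,7,10,11,14,15,18,19,22,23,26,27,30,31): 0⊕1⊕0⊕1⊕1⊕1⊕1⊕1⊕1⊕0⊕1⊕0⊕1⊕1⊕0⊕1 = 1
s4 (pos 4,5,6,7,12,13,14,15,20,21,22,23,28,29,30,31): 1⊕1⊕0⊕1⊕0⊕0⊕1⊕1⊕1⊕0⊕1⊕0⊕0⊕1⊕0⊕1 = 1
s8 (pos 8,9,10,11,12,13,14,15,24,25,26,27,28,29,30,31): 1⊕1⊕1⊕1⊕0⊕0⊕1⊕1⊕1⊕1⊕1⊕1⊕0⊕1⊕0⊕1 = 0
s16 (pos 16,17,18,19,20,21,22,23,24,25,26,27,28,29,30,31): 1⊕1⊕1⊕0⊕1⊕0⊕1⊕0⊕1⊕1⊕1⊕1⊕0⊕1⊕0⊕1 = 1
Syndrome s16…s1 = 10111 → error at position 23.
Flip position 23: 0011101111100111110101011110101 → 0011101111100111110101111110101
Read data bits from positions 3,5,6,7,9,10,11,12,13,14,15,17,18,19,20,21,22,23,24,25,26,27,28,29,30,31: 11011110011110101111110101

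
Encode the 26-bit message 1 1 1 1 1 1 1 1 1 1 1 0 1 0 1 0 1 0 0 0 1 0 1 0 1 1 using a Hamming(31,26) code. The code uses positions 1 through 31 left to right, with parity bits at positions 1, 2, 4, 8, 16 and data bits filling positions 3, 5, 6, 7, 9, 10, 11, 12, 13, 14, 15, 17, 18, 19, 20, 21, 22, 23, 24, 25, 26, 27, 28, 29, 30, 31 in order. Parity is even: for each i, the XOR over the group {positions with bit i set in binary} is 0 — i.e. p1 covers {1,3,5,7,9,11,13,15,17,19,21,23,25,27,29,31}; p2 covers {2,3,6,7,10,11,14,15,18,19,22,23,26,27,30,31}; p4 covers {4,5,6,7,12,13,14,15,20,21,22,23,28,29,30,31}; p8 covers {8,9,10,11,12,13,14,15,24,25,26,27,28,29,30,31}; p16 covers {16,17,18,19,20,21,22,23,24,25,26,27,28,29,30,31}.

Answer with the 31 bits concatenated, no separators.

Place data at non-parity positions: p1 p2 1 p4 1 1 1 p8 1 1 1 1 1 1 1 p16 0 1 0 1 0 1 0 0 0 1 0 1 0 1 1
p1 (pos 1,3,5,7,9,11,13,15,17,19,21,23,25,27,29,31): XOR of data positions = 1⊕1⊕1⊕1⊕1⊕1⊕1⊕0⊕0⊕0⊕0⊕0⊕0⊕0⊕1 = 0
p2 (pos 2,3,6,7,10,11,14,15,18,19,22,23,26,27,30,31): XOR of data positions = 1⊕1⊕1⊕1⊕1⊕1⊕1⊕1⊕0⊕1⊕0⊕1⊕0⊕1⊕1 = 0
p4 (pos 4,5,6,7,12,13,14,15,20,21,22,23,28,29,30,31): XOR of data positions = 1⊕1⊕1⊕1⊕1⊕1⊕1⊕1⊕0⊕1⊕0⊕1⊕0⊕1⊕1 = 0
p8 (pos 8,9,10,11,12,13,14,15,24,25,26,27,28,29,30,31): XOR of data positions = 1⊕1⊕1⊕1⊕1⊕1⊕1⊕0⊕0⊕1⊕0⊕1⊕0⊕1⊕1 = 1
p16 (pos 16,17,18,19,20,21,22,23,24,25,26,27,28,29,30,31): XOR of data positions = 0⊕1⊕0⊕1⊕0⊕1⊕0⊕0⊕0⊕1⊕0⊕1⊕0⊕1⊕1 = 1
Codeword: 0010111111111111010101000101011

0010111111111111010101000101011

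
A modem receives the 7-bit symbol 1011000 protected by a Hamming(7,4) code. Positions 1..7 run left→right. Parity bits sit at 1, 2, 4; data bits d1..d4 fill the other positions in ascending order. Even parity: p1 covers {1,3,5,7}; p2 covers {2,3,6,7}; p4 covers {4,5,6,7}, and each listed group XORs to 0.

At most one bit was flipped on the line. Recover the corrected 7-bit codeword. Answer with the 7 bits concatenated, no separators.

1011010

s1 (pos 1,3,5,7): 1⊕1⊕0⊕0 = 0
s2 (pos 2,3,6,7): 0⊕1⊕0⊕0 = 1
s4 (pos 4,5,6,7): 1⊕0⊕0⊕0 = 1
Syndrome s4…s1 = 110 → error at position 6.
Flip position 6: 1011000 → 1011010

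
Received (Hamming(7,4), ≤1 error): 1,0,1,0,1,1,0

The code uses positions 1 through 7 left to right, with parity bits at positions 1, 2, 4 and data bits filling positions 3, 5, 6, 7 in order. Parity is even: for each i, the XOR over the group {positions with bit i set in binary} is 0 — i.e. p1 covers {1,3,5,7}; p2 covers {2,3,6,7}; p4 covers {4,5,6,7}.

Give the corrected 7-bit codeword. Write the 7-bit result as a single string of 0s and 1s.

s1 (pos 1,3,5,7): 1⊕1⊕1⊕0 = 1
s2 (pos 2,3,6,7): 0⊕1⊕1⊕0 = 0
s4 (pos 4,5,6,7): 0⊕1⊕1⊕0 = 0
Syndrome s4…s1 = 001 → error at position 1.
Flip position 1: 1010110 → 0010110

0010110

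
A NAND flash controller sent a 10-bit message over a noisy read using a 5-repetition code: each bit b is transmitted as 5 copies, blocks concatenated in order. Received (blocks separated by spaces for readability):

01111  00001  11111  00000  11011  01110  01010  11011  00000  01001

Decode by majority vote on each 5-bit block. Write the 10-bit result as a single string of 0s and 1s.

Block 1 (01111): 4 ones → 1
Block 2 (00001): 1 one → 0
Block 3 (11111): 5 ones → 1
Block 4 (00000): 0 ones → 0
Block 5 (11011): 4 ones → 1
Block 6 (01110): 3 ones → 1
Block 7 (01010): 2 ones → 0
Block 8 (11011): 4 ones → 1
Block 9 (00000): 0 ones → 0
Block 10 (01001): 2 ones → 0

1010110100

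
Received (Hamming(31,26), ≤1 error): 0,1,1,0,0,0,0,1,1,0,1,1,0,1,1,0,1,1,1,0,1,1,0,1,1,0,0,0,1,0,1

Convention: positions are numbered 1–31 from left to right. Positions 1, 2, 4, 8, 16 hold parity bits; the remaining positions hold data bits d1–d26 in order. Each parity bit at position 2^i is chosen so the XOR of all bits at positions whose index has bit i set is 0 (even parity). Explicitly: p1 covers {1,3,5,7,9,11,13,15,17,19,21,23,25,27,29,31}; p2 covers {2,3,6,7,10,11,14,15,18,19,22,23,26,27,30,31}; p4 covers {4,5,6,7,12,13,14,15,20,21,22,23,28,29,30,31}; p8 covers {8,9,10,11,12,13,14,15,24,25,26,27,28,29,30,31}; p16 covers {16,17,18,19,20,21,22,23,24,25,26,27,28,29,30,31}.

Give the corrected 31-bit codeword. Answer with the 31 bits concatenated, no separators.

s1 (pos 1,3,5,7,9,11,13,15,17,19,21,23,25,27,29,31): 0⊕1⊕0⊕0⊕1⊕1⊕0⊕1⊕1⊕1⊕1⊕0⊕1⊕0⊕1⊕1 = 0
s2 (pos 2,3,6,7,10,11,14,15,18,19,22,23,26,27,30,31): 1⊕1⊕0⊕0⊕0⊕1⊕1⊕1⊕1⊕1⊕1⊕0⊕0⊕0⊕0⊕1 = 1
s4 (pos 4,5,6,7,12,13,14,15,20,21,22,23,28,29,30,31): 0⊕0⊕0⊕0⊕1⊕0⊕1⊕1⊕0⊕1⊕1⊕0⊕0⊕1⊕0⊕1 = 1
s8 (pos 8,9,10,11,12,13,14,15,24,25,26,27,28,29,30,31): 1⊕1⊕0⊕1⊕1⊕0⊕1⊕1⊕1⊕1⊕0⊕0⊕0⊕1⊕0⊕1 = 0
s16 (pos 16,17,18,19,20,21,22,23,24,25,26,27,28,29,30,31): 0⊕1⊕1⊕1⊕0⊕1⊕1⊕0⊕1⊕1⊕0⊕0⊕0⊕1⊕0⊕1 = 1
Syndrome s16…s1 = 10110 → error at position 22.
Flip position 22: 0110000110110110111011011000101 → 0110000110110110111010011000101

0110000110110110111010011000101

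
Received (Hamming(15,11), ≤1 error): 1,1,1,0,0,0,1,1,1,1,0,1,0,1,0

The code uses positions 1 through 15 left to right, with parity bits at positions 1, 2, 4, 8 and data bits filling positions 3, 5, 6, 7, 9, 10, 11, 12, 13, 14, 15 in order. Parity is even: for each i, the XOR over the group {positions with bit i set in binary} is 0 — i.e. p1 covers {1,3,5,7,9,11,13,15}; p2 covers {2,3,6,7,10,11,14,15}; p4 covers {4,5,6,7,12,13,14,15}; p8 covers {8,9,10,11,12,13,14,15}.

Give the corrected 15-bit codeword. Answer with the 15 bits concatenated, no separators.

s1 (pos 1,3,5,7,9,11,13,15): 1⊕1⊕0⊕1⊕1⊕0⊕0⊕0 = 0
s2 (pos 2,3,6,7,10,11,14,15): 1⊕1⊕0⊕1⊕1⊕0⊕1⊕0 = 1
s4 (pos 4,5,6,7,12,13,14,15): 0⊕0⊕0⊕1⊕1⊕0⊕1⊕0 = 1
s8 (pos 8,9,10,11,12,13,14,15): 1⊕1⊕1⊕0⊕1⊕0⊕1⊕0 = 1
Syndrome s8…s1 = 1110 → error at position 14.
Flip position 14: 111000111101010 → 111000111101000

111000111101000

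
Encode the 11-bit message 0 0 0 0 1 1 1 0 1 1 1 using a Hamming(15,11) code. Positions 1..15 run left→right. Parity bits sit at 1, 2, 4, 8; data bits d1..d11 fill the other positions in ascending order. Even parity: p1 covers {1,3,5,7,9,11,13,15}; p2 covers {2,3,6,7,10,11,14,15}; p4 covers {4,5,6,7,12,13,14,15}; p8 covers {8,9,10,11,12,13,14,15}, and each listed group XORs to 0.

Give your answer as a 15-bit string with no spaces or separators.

000100001110111

Place data at non-parity positions: p1 p2 0 p4 0 0 0 p8 1 1 1 0 1 1 1
p1 (pos 1,3,5,7,9,11,13,15): XOR of data positions = 0⊕0⊕0⊕1⊕1⊕1⊕1 = 0
p2 (pos 2,3,6,7,10,11,14,15): XOR of data positions = 0⊕0⊕0⊕1⊕1⊕1⊕1 = 0
p4 (pos 4,5,6,7,12,13,14,15): XOR of data positions = 0⊕0⊕0⊕0⊕1⊕1⊕1 = 1
p8 (pos 8,9,10,11,12,13,14,15): XOR of data positions = 1⊕1⊕1⊕0⊕1⊕1⊕1 = 0
Codeword: 000100001110111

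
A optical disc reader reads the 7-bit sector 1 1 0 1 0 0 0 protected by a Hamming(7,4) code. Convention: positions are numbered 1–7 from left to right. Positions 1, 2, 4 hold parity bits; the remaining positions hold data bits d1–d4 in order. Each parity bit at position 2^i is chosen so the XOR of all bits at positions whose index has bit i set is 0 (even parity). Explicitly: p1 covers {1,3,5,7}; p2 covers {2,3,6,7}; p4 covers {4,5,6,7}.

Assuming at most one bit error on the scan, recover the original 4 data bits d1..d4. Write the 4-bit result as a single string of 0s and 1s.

0001

s1 (pos 1,3,5,7): 1⊕0⊕0⊕0 = 1
s2 (pos 2,3,6,7): 1⊕0⊕0⊕0 = 1
s4 (pos 4,5,6,7): 1⊕0⊕0⊕0 = 1
Syndrome s4…s1 = 111 → error at position 7.
Flip position 7: 1101000 → 1101001
Read data bits from positions 3,5,6,7: 0001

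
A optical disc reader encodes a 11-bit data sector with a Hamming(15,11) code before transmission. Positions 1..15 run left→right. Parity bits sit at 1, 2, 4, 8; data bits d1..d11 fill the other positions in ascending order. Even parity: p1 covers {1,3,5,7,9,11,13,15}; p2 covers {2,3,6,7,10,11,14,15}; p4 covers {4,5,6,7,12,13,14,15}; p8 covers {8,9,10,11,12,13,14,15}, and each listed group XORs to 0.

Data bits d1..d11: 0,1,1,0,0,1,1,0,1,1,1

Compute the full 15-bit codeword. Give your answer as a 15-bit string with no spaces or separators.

Place data at non-parity positions: p1 p2 0 p4 1 1 0 p8 0 1 1 0 1 1 1
p1 (pos 1,3,5,7,9,11,13,15): XOR of data positions = 0⊕1⊕0⊕0⊕1⊕1⊕1 = 0
p2 (pos 2,3,6,7,10,11,14,15): XOR of data positions = 0⊕1⊕0⊕1⊕1⊕1⊕1 = 1
p4 (pos 4,5,6,7,12,13,14,15): XOR of data positions = 1⊕1⊕0⊕0⊕1⊕1⊕1 = 1
p8 (pos 8,9,10,11,12,13,14,15): XOR of data positions = 0⊕1⊕1⊕0⊕1⊕1⊕1 = 1
Codeword: 010111010110111

010111010110111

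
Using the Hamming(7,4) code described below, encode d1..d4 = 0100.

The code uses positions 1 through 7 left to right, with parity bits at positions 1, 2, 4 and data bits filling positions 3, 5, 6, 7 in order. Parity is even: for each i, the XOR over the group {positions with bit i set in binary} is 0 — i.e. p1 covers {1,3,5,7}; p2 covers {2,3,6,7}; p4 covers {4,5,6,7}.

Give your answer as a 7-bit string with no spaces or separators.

1001100

Place data at non-parity positions: p1 p2 0 p4 1 0 0
p1 (pos 1,3,5,7): XOR of data positions = 0⊕1⊕0 = 1
p2 (pos 2,3,6,7): XOR of data positions = 0⊕0⊕0 = 0
p4 (pos 4,5,6,7): XOR of data positions = 1⊕0⊕0 = 1
Codeword: 1001100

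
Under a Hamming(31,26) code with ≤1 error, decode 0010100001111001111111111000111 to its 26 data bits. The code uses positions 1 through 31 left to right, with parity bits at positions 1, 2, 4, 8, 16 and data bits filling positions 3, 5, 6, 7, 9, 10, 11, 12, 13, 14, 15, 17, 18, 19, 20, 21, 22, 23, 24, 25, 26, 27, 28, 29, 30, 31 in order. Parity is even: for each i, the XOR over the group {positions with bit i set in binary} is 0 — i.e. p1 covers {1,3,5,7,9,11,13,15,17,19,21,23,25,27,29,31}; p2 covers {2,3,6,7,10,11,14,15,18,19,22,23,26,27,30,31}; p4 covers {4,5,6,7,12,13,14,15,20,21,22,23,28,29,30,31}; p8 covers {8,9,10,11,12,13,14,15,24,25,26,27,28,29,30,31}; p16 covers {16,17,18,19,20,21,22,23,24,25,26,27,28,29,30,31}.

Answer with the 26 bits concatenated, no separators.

s1 (pos 1,3,5,7,9,11,13,15,17,19,21,23,25,27,29,31): 0⊕1⊕1⊕0⊕0⊕1⊕1⊕0⊕1⊕1⊕1⊕1⊕1⊕0⊕1⊕1 = 1
s2 (pos 2,3,6,7,10,11,14,15,18,19,22,23,26,27,30,31): 0⊕1⊕0⊕0⊕1⊕1⊕0⊕0⊕1⊕1⊕1⊕1⊕0⊕0⊕1⊕1 = 1
s4 (pos 4,5,6,7,12,13,14,15,20,21,22,23,28,29,30,31): 0⊕1⊕0⊕0⊕1⊕1⊕0⊕0⊕1⊕1⊕1⊕1⊕0⊕1⊕1⊕1 = 0
s8 (pos 8,9,10,11,12,13,14,15,24,25,26,27,28,29,30,31): 0⊕0⊕1⊕1⊕1⊕1⊕0⊕0⊕1⊕1⊕0⊕0⊕0⊕1⊕1⊕1 = 1
s16 (pos 16,17,18,19,20,21,22,23,24,25,26,27,28,29,30,31): 1⊕1⊕1⊕1⊕1⊕1⊕1⊕1⊕1⊕1⊕0⊕0⊕0⊕1⊕1⊕1 = 1
Syndrome s16…s1 = 11011 → error at position 27.
Flip position 27: 0010100001111001111111111000111 → 0010100001111001111111111010111
Read data bits from positions 3,5,6,7,9,10,11,12,13,14,15,17,18,19,20,21,22,23,24,25,26,27,28,29,30,31: 11000111100111111111010111

11000111100111111111010111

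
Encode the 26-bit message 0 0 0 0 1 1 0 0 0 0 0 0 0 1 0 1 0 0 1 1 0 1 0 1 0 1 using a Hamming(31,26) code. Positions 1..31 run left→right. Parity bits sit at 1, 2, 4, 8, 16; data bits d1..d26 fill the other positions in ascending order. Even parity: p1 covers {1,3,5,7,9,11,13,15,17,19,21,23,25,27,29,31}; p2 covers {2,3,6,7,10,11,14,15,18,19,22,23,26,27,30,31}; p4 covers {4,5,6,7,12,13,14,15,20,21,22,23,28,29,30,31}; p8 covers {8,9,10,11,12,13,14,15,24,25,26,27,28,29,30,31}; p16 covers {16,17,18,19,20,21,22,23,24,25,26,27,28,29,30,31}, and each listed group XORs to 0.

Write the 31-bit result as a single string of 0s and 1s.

1001000111000001001010011010101

Place data at non-parity positions: p1 p2 0 p4 0 0 0 p8 1 1 0 0 0 0 0 p16 0 0 1 0 1 0 0 1 1 0 1 0 1 0 1
p1 (pos 1,3,5,7,9,11,13,15,17,19,21,23,25,27,29,31): XOR of data positions = 0⊕0⊕0⊕1⊕0⊕0⊕0⊕0⊕1⊕1⊕0⊕1⊕1⊕1⊕1 = 1
p2 (pos 2,3,6,7,10,11,14,15,18,19,22,23,26,27,30,31): XOR of data positions = 0⊕0⊕0⊕1⊕0⊕0⊕0⊕0⊕1⊕0⊕0⊕0⊕1⊕0⊕1 = 0
p4 (pos 4,5,6,7,12,13,14,15,20,21,22,23,28,29,30,31): XOR of data positions = 0⊕0⊕0⊕0⊕0⊕0⊕0⊕0⊕1⊕0⊕0⊕0⊕1⊕0⊕1 = 1
p8 (pos 8,9,10,11,12,13,14,15,24,25,26,27,28,29,30,31): XOR of data positions = 1⊕1⊕0⊕0⊕0⊕0⊕0⊕1⊕1⊕0⊕1⊕0⊕1⊕0⊕1 = 1
p16 (pos 16,17,18,19,20,21,22,23,24,25,26,27,28,29,30,31): XOR of data positions = 0⊕0⊕1⊕0⊕1⊕0⊕0⊕1⊕1⊕0⊕1⊕0⊕1⊕0⊕1 = 1
Codeword: 1001000111000001001010011010101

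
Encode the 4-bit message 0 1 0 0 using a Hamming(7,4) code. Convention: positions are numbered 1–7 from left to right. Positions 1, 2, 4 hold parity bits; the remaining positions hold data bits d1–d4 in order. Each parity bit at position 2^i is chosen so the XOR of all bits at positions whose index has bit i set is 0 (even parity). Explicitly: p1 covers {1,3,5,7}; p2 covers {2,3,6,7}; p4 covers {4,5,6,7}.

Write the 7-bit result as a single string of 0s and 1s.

Place data at non-parity positions: p1 p2 0 p4 1 0 0
p1 (pos 1,3,5,7): XOR of data positions = 0⊕1⊕0 = 1
p2 (pos 2,3,6,7): XOR of data positions = 0⊕0⊕0 = 0
p4 (pos 4,5,6,7): XOR of data positions = 1⊕0⊕0 = 1
Codeword: 1001100

1001100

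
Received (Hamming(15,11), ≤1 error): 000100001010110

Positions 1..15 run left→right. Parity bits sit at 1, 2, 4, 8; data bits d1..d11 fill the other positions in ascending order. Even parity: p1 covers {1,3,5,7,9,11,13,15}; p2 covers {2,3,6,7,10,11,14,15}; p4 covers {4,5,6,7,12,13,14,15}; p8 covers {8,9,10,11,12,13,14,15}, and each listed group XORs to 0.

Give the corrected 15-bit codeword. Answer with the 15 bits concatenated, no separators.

s1 (pos 1,3,5,7,9,11,13,15): 0⊕0⊕0⊕0⊕1⊕1⊕1⊕0 = 1
s2 (pos 2,3,6,7,10,11,14,15): 0⊕0⊕0⊕0⊕0⊕1⊕1⊕0 = 0
s4 (pos 4,5,6,7,12,13,14,15): 1⊕0⊕0⊕0⊕0⊕1⊕1⊕0 = 1
s8 (pos 8,9,10,11,12,13,14,15): 0⊕1⊕0⊕1⊕0⊕1⊕1⊕0 = 0
Syndrome s8…s1 = 0101 → error at position 5.
Flip position 5: 000100001010110 → 000110001010110

000110001010110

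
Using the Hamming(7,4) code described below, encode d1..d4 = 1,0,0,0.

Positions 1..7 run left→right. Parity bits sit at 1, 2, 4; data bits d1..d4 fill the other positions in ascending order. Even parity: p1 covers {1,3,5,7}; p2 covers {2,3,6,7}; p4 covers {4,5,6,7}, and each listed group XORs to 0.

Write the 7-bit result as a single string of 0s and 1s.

Place data at non-parity positions: p1 p2 1 p4 0 0 0
p1 (pos 1,3,5,7): XOR of data positions = 1⊕0⊕0 = 1
p2 (pos 2,3,6,7): XOR of data positions = 1⊕0⊕0 = 1
p4 (pos 4,5,6,7): XOR of data positions = 0⊕0⊕0 = 0
Codeword: 1110000

1110000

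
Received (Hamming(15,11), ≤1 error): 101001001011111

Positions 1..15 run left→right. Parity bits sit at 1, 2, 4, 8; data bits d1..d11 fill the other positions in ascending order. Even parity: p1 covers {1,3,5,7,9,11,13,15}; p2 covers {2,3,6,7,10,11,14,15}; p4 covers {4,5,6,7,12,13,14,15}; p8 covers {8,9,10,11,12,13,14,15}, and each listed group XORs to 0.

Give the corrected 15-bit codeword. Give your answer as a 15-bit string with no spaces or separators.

101000001011111

s1 (pos 1,3,5,7,9,11,13,15): 1⊕1⊕0⊕0⊕1⊕1⊕1⊕1 = 0
s2 (pos 2,3,6,7,10,11,14,15): 0⊕1⊕1⊕0⊕0⊕1⊕1⊕1 = 1
s4 (pos 4,5,6,7,12,13,14,15): 0⊕0⊕1⊕0⊕1⊕1⊕1⊕1 = 1
s8 (pos 8,9,10,11,12,13,14,15): 0⊕1⊕0⊕1⊕1⊕1⊕1⊕1 = 0
Syndrome s8…s1 = 0110 → error at position 6.
Flip position 6: 101001001011111 → 101000001011111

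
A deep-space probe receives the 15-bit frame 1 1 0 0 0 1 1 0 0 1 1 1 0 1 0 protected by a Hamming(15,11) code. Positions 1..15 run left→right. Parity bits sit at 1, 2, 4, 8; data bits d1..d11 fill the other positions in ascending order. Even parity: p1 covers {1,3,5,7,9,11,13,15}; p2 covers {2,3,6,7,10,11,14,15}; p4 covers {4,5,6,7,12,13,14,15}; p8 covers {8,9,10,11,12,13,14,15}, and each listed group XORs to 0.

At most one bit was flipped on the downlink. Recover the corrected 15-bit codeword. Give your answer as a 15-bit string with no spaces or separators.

s1 (pos 1,3,5,7,9,11,13,15): 1⊕0⊕0⊕1⊕0⊕1⊕0⊕0 = 1
s2 (pos 2,3,6,7,10,11,14,15): 1⊕0⊕1⊕1⊕1⊕1⊕1⊕0 = 0
s4 (pos 4,5,6,7,12,13,14,15): 0⊕0⊕1⊕1⊕1⊕0⊕1⊕0 = 0
s8 (pos 8,9,10,11,12,13,14,15): 0⊕0⊕1⊕1⊕1⊕0⊕1⊕0 = 0
Syndrome s8…s1 = 0001 → error at position 1.
Flip position 1: 110001100111010 → 010001100111010

010001100111010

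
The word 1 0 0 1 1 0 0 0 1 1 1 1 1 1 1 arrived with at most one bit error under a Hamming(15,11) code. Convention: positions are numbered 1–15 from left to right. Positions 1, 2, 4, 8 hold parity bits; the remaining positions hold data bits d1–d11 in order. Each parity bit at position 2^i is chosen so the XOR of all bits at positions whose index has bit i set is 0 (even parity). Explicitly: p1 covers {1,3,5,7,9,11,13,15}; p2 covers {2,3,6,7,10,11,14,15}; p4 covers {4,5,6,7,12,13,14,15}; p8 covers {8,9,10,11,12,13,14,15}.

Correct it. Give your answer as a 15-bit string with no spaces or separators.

s1 (pos 1,3,5,7,9,11,13,15): 1⊕0⊕1⊕0⊕1⊕1⊕1⊕1 = 0
s2 (pos 2,3,6,7,10,11,14,15): 0⊕0⊕0⊕0⊕1⊕1⊕1⊕1 = 0
s4 (pos 4,5,6,7,12,13,14,15): 1⊕1⊕0⊕0⊕1⊕1⊕1⊕1 = 0
s8 (pos 8,9,10,11,12,13,14,15): 0⊕1⊕1⊕1⊕1⊕1⊕1⊕1 = 1
Syndrome s8…s1 = 1000 → error at position 8.
Flip position 8: 100110001111111 → 100110011111111

100110011111111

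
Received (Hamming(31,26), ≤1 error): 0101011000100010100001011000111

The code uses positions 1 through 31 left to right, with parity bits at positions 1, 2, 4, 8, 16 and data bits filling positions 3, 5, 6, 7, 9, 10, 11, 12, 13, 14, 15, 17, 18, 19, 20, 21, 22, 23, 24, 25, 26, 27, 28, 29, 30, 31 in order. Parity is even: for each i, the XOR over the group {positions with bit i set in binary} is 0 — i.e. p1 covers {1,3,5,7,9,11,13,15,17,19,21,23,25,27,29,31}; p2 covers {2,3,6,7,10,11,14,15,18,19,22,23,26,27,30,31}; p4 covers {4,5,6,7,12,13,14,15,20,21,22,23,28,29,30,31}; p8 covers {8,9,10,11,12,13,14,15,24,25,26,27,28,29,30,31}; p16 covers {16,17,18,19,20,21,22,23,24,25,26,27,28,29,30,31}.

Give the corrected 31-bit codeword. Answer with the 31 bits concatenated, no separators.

0101011000100010100001010000111

s1 (pos 1,3,5,7,9,11,13,15,17,19,21,23,25,27,29,31): 0⊕0⊕0⊕1⊕0⊕1⊕0⊕1⊕1⊕0⊕0⊕0⊕1⊕0⊕1⊕1 = 1
s2 (pos 2,3,6,7,10,11,14,15,18,19,22,23,26,27,30,31): 1⊕0⊕1⊕1⊕0⊕1⊕0⊕1⊕0⊕0⊕1⊕0⊕0⊕0⊕1⊕1 = 0
s4 (pos 4,5,6,7,12,13,14,15,20,21,22,23,28,29,30,31): 1⊕0⊕1⊕1⊕0⊕0⊕0⊕1⊕0⊕0⊕1⊕0⊕0⊕1⊕1⊕1 = 0
s8 (pos 8,9,10,11,12,13,14,15,24,25,26,27,28,29,30,31): 0⊕0⊕0⊕1⊕0⊕0⊕0⊕1⊕1⊕1⊕0⊕0⊕0⊕1⊕1⊕1 = 1
s16 (pos 16,17,18,19,20,21,22,23,24,25,26,27,28,29,30,31): 0⊕1⊕0⊕0⊕0⊕0⊕1⊕0⊕1⊕1⊕0⊕0⊕0⊕1⊕1⊕1 = 1
Syndrome s16…s1 = 11001 → error at position 25.
Flip position 25: 0101011000100010100001011000111 → 0101011000100010100001010000111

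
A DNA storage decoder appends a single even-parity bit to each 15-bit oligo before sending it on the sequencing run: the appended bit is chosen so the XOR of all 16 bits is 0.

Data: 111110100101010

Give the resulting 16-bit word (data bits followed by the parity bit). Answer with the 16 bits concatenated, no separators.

XOR of the 15 data bits: 1⊕1⊕1⊕1⊕1⊕0⊕1⊕0⊕0⊕1⊕0⊕1⊕0⊕1⊕0 = 1
Parity bit = 1 (so all 16 bits XOR to 0).

1111101001010101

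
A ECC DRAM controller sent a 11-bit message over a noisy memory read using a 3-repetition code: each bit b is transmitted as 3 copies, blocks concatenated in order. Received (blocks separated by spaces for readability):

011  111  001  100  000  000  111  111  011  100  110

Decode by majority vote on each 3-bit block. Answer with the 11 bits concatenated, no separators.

11000011101

Block 1 (011): 2 ones → 1
Block 2 (111): 3 ones → 1
Block 3 (001): 1 one → 0
Block 4 (100): 1 one → 0
Block 5 (000): 0 ones → 0
Block 6 (000): 0 ones → 0
Block 7 (111): 3 ones → 1
Block 8 (111): 3 ones → 1
Block 9 (011): 2 ones → 1
Block 10 (100): 1 one → 0
Block 11 (110): 2 ones → 1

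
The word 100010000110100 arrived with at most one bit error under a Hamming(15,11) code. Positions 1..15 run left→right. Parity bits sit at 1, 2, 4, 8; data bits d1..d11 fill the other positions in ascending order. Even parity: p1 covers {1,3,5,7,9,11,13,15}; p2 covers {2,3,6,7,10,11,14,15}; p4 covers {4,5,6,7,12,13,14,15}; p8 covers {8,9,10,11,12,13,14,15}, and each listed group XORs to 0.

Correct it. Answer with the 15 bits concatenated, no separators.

100010010110100

s1 (pos 1,3,5,7,9,11,13,15): 1⊕0⊕1⊕0⊕0⊕1⊕1⊕0 = 0
s2 (pos 2,3,6,7,10,11,14,15): 0⊕0⊕0⊕0⊕1⊕1⊕0⊕0 = 0
s4 (pos 4,5,6,7,12,13,14,15): 0⊕1⊕0⊕0⊕0⊕1⊕0⊕0 = 0
s8 (pos 8,9,10,11,12,13,14,15): 0⊕0⊕1⊕1⊕0⊕1⊕0⊕0 = 1
Syndrome s8…s1 = 1000 → error at position 8.
Flip position 8: 100010000110100 → 100010010110100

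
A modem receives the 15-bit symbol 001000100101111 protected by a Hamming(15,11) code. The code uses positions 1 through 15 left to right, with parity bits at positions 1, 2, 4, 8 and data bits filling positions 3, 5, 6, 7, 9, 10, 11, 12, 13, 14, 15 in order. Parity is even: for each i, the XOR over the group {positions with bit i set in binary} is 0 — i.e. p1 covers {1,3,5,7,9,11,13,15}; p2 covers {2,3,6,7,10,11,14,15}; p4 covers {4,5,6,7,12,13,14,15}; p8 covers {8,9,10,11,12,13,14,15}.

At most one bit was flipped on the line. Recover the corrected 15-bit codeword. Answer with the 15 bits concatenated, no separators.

001000100101101

s1 (pos 1,3,5,7,9,11,13,15): 0⊕1⊕0⊕1⊕0⊕0⊕1⊕1 = 0
s2 (pos 2,3,6,7,10,11,14,15): 0⊕1⊕0⊕1⊕1⊕0⊕1⊕1 = 1
s4 (pos 4,5,6,7,12,13,14,15): 0⊕0⊕0⊕1⊕1⊕1⊕1⊕1 = 1
s8 (pos 8,9,10,11,12,13,14,15): 0⊕0⊕1⊕0⊕1⊕1⊕1⊕1 = 1
Syndrome s8…s1 = 1110 → error at position 14.
Flip position 14: 001000100101111 → 001000100101101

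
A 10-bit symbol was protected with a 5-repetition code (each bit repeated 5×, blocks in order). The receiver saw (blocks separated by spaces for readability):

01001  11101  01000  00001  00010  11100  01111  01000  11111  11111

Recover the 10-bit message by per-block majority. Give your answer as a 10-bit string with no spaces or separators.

Block 1 (01001): 2 ones → 0
Block 2 (11101): 4 ones → 1
Block 3 (01000): 1 one → 0
Block 4 (00001): 1 one → 0
Block 5 (00010): 1 one → 0
Block 6 (11100): 3 ones → 1
Block 7 (01111): 4 ones → 1
Block 8 (01000): 1 one → 0
Block 9 (11111): 5 ones → 1
Block 10 (11111): 5 ones → 1

0100011011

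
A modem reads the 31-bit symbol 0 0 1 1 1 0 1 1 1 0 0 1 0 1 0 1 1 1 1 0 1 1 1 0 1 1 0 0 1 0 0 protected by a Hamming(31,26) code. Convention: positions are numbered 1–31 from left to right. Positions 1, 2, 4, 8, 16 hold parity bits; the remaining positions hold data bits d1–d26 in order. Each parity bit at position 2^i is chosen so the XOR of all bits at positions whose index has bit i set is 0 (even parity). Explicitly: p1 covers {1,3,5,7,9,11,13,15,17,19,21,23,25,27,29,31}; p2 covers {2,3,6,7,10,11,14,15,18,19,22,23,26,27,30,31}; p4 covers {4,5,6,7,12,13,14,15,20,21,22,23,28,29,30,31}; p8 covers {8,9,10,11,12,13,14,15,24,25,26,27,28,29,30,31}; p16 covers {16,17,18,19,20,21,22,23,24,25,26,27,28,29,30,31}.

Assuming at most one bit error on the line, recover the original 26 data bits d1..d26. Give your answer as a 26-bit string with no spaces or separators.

s1 (pos 1,3,5,7,9,11,13,15,17,19,21,23,25,27,29,31): 0⊕1⊕1⊕1⊕1⊕0⊕0⊕0⊕1⊕1⊕1⊕1⊕1⊕0⊕1⊕0 = 0
s2 (pos 2,3,6,7,10,11,14,15,18,19,22,23,26,27,30,31): 0⊕1⊕0⊕1⊕0⊕0⊕1⊕0⊕1⊕1⊕1⊕1⊕1⊕0⊕0⊕0 = 0
s4 (pos 4,5,6,7,12,13,14,15,20,21,22,23,28,29,30,31): 1⊕1⊕0⊕1⊕1⊕0⊕1⊕0⊕0⊕1⊕1⊕1⊕0⊕1⊕0⊕0 = 1
s8 (pos 8,9,10,11,12,13,14,15,24,25,26,27,28,29,30,31): 1⊕1⊕0⊕0⊕1⊕0⊕1⊕0⊕0⊕1⊕1⊕0⊕0⊕1⊕0⊕0 = 1
s16 (pos 16,17,18,19,20,21,22,23,24,25,26,27,28,29,30,31): 1⊕1⊕1⊕1⊕0⊕1⊕1⊕1⊕0⊕1⊕1⊕0⊕0⊕1⊕0⊕0 = 0
Syndrome s16…s1 = 01100 → error at position 12.
Flip position 12: 0011101110010101111011101100100 → 0011101110000101111011101100100
Read data bits from positions 3,5,6,7,9,10,11,12,13,14,15,17,18,19,20,21,22,23,24,25,26,27,28,29,30,31: 11011000010111011101100100

11011000010111011101100100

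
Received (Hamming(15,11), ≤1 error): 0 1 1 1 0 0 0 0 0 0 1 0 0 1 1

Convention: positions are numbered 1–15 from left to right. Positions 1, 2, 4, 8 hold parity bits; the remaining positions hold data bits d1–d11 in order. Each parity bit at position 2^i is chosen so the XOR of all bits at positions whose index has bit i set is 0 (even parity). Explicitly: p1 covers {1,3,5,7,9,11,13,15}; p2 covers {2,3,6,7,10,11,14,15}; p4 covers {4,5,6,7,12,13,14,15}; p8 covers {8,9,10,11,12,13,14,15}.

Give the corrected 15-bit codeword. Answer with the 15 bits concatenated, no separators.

s1 (pos 1,3,5,7,9,11,13,15): 0⊕1⊕0⊕0⊕0⊕1⊕0⊕1 = 1
s2 (pos 2,3,6,7,10,11,14,15): 1⊕1⊕0⊕0⊕0⊕1⊕1⊕1 = 1
s4 (pos 4,5,6,7,12,13,14,15): 1⊕0⊕0⊕0⊕0⊕0⊕1⊕1 = 1
s8 (pos 8,9,10,11,12,13,14,15): 0⊕0⊕0⊕1⊕0⊕0⊕1⊕1 = 1
Syndrome s8…s1 = 1111 → error at position 15.
Flip position 15: 011100000010011 → 011100000010010

011100000010010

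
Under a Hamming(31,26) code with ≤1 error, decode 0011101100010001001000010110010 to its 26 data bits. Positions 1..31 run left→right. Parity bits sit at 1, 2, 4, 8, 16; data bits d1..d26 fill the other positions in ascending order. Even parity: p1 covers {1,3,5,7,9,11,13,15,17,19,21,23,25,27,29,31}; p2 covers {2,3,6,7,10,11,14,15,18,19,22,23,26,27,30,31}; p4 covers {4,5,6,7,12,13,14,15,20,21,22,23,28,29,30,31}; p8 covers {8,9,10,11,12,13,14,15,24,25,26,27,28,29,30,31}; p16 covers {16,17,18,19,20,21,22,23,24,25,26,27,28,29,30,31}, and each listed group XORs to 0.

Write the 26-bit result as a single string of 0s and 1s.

s1 (pos 1,3,5,7,9,11,13,15,17,19,21,23,25,27,29,31): 0⊕1⊕1⊕1⊕0⊕0⊕0⊕0⊕0⊕1⊕0⊕0⊕0⊕1⊕0⊕0 = 1
s2 (pos 2,3,6,7,10,11,14,15,18,19,22,23,26,27,30,31): 0⊕1⊕0⊕1⊕0⊕0⊕0⊕0⊕0⊕1⊕0⊕0⊕1⊕1⊕1⊕0 = 0
s4 (pos 4,5,6,7,12,13,14,15,20,21,22,23,28,29,30,31): 1⊕1⊕0⊕1⊕1⊕0⊕0⊕0⊕0⊕0⊕0⊕0⊕0⊕0⊕1⊕0 = 1
s8 (pos 8,9,10,11,12,13,14,15,24,25,26,27,28,29,30,31): 1⊕0⊕0⊕0⊕1⊕0⊕0⊕0⊕1⊕0⊕1⊕1⊕0⊕0⊕1⊕0 = 0
s16 (pos 16,17,18,19,20,21,22,23,24,25,26,27,28,29,30,31): 1⊕0⊕0⊕1⊕0⊕0⊕0⊕0⊕1⊕0⊕1⊕1⊕0⊕0⊕1⊕0 = 0
Syndrome s16…s1 = 00101 → error at position 5.
Flip position 5: 0011101100010001001000010110010 → 0011001100010001001000010110010
Read data bits from positions 3,5,6,7,9,10,11,12,13,14,15,17,18,19,20,21,22,23,24,25,26,27,28,29,30,31: 10010001000001000010110010

10010001000001000010110010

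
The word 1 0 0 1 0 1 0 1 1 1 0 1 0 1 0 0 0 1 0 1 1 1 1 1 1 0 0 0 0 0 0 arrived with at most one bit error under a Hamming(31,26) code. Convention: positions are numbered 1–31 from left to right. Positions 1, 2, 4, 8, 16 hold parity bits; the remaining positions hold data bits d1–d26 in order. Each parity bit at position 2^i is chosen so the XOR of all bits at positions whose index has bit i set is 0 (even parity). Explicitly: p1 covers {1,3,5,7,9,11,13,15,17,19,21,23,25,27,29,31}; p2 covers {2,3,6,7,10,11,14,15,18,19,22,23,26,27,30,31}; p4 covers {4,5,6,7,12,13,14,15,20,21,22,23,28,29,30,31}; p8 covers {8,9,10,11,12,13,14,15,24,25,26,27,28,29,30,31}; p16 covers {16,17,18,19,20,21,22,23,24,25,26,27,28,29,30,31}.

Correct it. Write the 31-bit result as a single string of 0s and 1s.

s1 (pos 1,3,5,7,9,11,13,15,17,19,21,23,25,27,29,31): 1⊕0⊕0⊕0⊕1⊕0⊕0⊕0⊕0⊕0⊕1⊕1⊕1⊕0⊕0⊕0 = 1
s2 (pos 2,3,6,7,10,11,14,15,18,19,22,23,26,27,30,31): 0⊕0⊕1⊕0⊕1⊕0⊕1⊕0⊕1⊕0⊕1⊕1⊕0⊕0⊕0⊕0 = 0
s4 (pos 4,5,6,7,12,13,14,15,20,21,22,23,28,29,30,31): 1⊕0⊕1⊕0⊕1⊕0⊕1⊕0⊕1⊕1⊕1⊕1⊕0⊕0⊕0⊕0 = 0
s8 (pos 8,9,10,11,12,13,14,15,24,25,26,27,28,29,30,31): 1⊕1⊕1⊕0⊕1⊕0⊕1⊕0⊕1⊕1⊕0⊕0⊕0⊕0⊕0⊕0 = 1
s16 (pos 16,17,18,19,20,21,22,23,24,25,26,27,28,29,30,31): 0⊕0⊕1⊕0⊕1⊕1⊕1⊕1⊕1⊕1⊕0⊕0⊕0⊕0⊕0⊕0 = 1
Syndrome s16…s1 = 11001 → error at position 25.
Flip position 25: 1001010111010100010111111000000 → 1001010111010100010111110000000

1001010111010100010111110000000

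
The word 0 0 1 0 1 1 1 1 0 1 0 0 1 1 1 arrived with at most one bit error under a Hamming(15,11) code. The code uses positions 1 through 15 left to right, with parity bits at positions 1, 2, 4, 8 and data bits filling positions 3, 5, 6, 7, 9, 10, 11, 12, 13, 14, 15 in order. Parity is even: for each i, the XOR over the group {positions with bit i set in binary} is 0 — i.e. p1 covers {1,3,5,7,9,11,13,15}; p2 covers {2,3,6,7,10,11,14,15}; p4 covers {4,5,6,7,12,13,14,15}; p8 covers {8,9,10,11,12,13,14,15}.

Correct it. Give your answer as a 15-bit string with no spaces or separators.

s1 (pos 1,3,5,7,9,11,13,15): 0⊕1⊕1⊕1⊕0⊕0⊕1⊕1 = 1
s2 (pos 2,3,6,7,10,11,14,15): 0⊕1⊕1⊕1⊕1⊕0⊕1⊕1 = 0
s4 (pos 4,5,6,7,12,13,14,15): 0⊕1⊕1⊕1⊕0⊕1⊕1⊕1 = 0
s8 (pos 8,9,10,11,12,13,14,15): 1⊕0⊕1⊕0⊕0⊕1⊕1⊕1 = 1
Syndrome s8…s1 = 1001 → error at position 9.
Flip position 9: 001011110100111 → 001011111100111

001011111100111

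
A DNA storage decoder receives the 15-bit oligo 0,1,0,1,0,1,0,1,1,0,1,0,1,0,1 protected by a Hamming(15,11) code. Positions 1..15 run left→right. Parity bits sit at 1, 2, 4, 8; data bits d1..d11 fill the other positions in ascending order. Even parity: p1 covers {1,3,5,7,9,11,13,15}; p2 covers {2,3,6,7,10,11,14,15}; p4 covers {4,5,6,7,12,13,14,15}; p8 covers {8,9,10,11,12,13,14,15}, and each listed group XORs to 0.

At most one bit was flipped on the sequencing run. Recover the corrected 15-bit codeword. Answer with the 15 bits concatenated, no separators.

s1 (pos 1,3,5,7,9,11,13,15): 0⊕0⊕0⊕0⊕1⊕1⊕1⊕1 = 0
s2 (pos 2,3,6,7,10,11,14,15): 1⊕0⊕1⊕0⊕0⊕1⊕0⊕1 = 0
s4 (pos 4,5,6,7,12,13,14,15): 1⊕0⊕1⊕0⊕0⊕1⊕0⊕1 = 0
s8 (pos 8,9,10,11,12,13,14,15): 1⊕1⊕0⊕1⊕0⊕1⊕0⊕1 = 1
Syndrome s8…s1 = 1000 → error at position 8.
Flip position 8: 010101011010101 → 010101001010101

010101001010101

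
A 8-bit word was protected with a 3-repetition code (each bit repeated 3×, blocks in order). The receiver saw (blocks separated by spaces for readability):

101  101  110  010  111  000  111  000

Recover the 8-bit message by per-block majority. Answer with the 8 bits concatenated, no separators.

Block 1 (101): 2 ones → 1
Block 2 (101): 2 ones → 1
Block 3 (110): 2 ones → 1
Block 4 (010): 1 one → 0
Block 5 (111): 3 ones → 1
Block 6 (000): 0 ones → 0
Block 7 (111): 3 ones → 1
Block 8 (000): 0 ones → 0

11101010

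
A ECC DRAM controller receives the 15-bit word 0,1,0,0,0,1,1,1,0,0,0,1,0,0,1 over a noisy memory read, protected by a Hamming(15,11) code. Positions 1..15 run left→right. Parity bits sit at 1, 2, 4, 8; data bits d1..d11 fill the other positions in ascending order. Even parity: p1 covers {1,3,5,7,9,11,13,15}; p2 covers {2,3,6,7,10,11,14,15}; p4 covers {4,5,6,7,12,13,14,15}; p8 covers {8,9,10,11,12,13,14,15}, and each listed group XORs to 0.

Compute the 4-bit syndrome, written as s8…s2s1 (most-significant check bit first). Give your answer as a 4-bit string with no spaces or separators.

s1 (pos 1,3,5,7,9,11,13,15): 0⊕0⊕0⊕1⊕0⊕0⊕0⊕1 = 0
s2 (pos 2,3,6,7,10,11,14,15): 1⊕0⊕1⊕1⊕0⊕0⊕0⊕1 = 0
s4 (pos 4,5,6,7,12,13,14,15): 0⊕0⊕1⊕1⊕1⊕0⊕0⊕1 = 0
s8 (pos 8,9,10,11,12,13,14,15): 1⊕0⊕0⊕0⊕1⊕0⊕0⊕1 = 1
Syndrome s8…s1 = 1000 → error at position 8.

1000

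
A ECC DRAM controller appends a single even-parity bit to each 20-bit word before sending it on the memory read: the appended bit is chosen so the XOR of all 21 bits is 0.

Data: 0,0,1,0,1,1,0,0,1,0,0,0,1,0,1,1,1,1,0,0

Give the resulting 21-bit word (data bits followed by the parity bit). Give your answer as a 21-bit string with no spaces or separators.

001011001000101111001

XOR of the 20 data bits: 0⊕0⊕1⊕0⊕1⊕1⊕0⊕0⊕1⊕0⊕0⊕0⊕1⊕0⊕1⊕1⊕1⊕1⊕0⊕0 = 1
Parity bit = 1 (so all 21 bits XOR to 0).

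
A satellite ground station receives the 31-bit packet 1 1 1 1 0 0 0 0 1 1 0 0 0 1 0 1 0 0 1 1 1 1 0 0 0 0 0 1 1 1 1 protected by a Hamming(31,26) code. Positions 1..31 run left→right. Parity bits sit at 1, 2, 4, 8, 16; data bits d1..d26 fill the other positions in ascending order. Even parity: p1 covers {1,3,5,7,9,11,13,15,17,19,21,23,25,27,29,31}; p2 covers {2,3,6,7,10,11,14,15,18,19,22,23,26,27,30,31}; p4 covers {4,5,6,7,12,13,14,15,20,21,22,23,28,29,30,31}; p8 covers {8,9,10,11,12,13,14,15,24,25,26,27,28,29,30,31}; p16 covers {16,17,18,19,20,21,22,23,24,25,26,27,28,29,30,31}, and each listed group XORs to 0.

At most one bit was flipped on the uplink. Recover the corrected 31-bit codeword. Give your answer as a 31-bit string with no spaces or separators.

1111000011000101001111000001011

s1 (pos 1,3,5,7,9,11,13,15,17,19,21,23,25,27,29,31): 1⊕1⊕0⊕0⊕1⊕0⊕0⊕0⊕0⊕1⊕1⊕0⊕0⊕0⊕1⊕1 = 1
s2 (pos 2,3,6,7,10,11,14,15,18,19,22,23,26,27,30,31): 1⊕1⊕0⊕0⊕1⊕0⊕1⊕0⊕0⊕1⊕1⊕0⊕0⊕0⊕1⊕1 = 0
s4 (pos 4,5,6,7,12,13,14,15,20,21,22,23,28,29,30,31): 1⊕0⊕0⊕0⊕0⊕0⊕1⊕0⊕1⊕1⊕1⊕0⊕1⊕1⊕1⊕1 = 1
s8 (pos 8,9,10,11,12,13,14,15,24,25,26,27,28,29,30,31): 0⊕1⊕1⊕0⊕0⊕0⊕1⊕0⊕0⊕0⊕0⊕0⊕1⊕1⊕1⊕1 = 1
s16 (pos 16,17,18,19,20,21,22,23,24,25,26,27,28,29,30,31): 1⊕0⊕0⊕1⊕1⊕1⊕1⊕0⊕0⊕0⊕0⊕0⊕1⊕1⊕1⊕1 = 1
Syndrome s16…s1 = 11101 → error at position 29.
Flip position 29: 1111000011000101001111000001111 → 1111000011000101001111000001011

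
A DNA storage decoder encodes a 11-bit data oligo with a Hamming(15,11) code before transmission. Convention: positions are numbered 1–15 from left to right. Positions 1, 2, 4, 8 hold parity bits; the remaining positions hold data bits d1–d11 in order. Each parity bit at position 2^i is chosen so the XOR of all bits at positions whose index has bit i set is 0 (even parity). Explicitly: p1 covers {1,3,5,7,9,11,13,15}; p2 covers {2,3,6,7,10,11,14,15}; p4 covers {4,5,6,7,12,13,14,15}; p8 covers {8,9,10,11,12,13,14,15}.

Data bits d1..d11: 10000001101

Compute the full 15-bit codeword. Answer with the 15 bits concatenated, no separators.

Place data at non-parity positions: p1 p2 1 p4 0 0 0 p8 0 0 0 1 1 0 1
p1 (pos 1,3,5,7,9,11,13,15): XOR of data positions = 1⊕0⊕0⊕0⊕0⊕1⊕1 = 1
p2 (pos 2,3,6,7,10,11,14,15): XOR of data positions = 1⊕0⊕0⊕0⊕0⊕0⊕1 = 0
p4 (pos 4,5,6,7,12,13,14,15): XOR of data positions = 0⊕0⊕0⊕1⊕1⊕0⊕1 = 1
p8 (pos 8,9,10,11,12,13,14,15): XOR of data positions = 0⊕0⊕0⊕1⊕1⊕0⊕1 = 1
Codeword: 101100010001101

101100010001101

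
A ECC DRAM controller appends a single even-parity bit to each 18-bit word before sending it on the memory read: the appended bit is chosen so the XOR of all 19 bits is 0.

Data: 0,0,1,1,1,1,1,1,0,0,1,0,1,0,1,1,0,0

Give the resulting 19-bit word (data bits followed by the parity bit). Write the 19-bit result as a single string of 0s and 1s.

XOR of the 18 data bits: 0⊕0⊕1⊕1⊕1⊕1⊕1⊕1⊕0⊕0⊕1⊕0⊕1⊕0⊕1⊕1⊕0⊕0 = 0
Parity bit = 0 (so all 19 bits XOR to 0).

0011111100101011000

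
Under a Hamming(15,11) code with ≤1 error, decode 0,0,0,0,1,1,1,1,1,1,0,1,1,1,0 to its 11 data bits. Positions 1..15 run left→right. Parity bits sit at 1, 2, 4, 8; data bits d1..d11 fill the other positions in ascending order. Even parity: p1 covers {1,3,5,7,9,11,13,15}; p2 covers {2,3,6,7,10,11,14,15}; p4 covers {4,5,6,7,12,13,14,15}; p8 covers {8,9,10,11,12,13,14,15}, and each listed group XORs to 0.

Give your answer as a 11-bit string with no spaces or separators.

01111101110

s1 (pos 1,3,5,7,9,11,13,15): 0⊕0⊕1⊕1⊕1⊕0⊕1⊕0 = 0
s2 (pos 2,3,6,7,10,11,14,15): 0⊕0⊕1⊕1⊕1⊕0⊕1⊕0 = 0
s4 (pos 4,5,6,7,12,13,14,15): 0⊕1⊕1⊕1⊕1⊕1⊕1⊕0 = 0
s8 (pos 8,9,10,11,12,13,14,15): 1⊕1⊕1⊕0⊕1⊕1⊕1⊕0 = 0
Syndrome s8…s1 = 0000 → no error.
Read data bits from positions 3,5,6,7,9,10,11,12,13,14,15: 01111101110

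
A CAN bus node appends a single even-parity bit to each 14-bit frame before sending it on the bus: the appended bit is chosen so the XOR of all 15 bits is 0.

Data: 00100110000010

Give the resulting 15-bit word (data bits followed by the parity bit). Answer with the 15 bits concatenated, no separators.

001001100000100

XOR of the 14 data bits: 0⊕0⊕1⊕0⊕0⊕1⊕1⊕0⊕0⊕0⊕0⊕0⊕1⊕0 = 0
Parity bit = 0 (so all 15 bits XOR to 0).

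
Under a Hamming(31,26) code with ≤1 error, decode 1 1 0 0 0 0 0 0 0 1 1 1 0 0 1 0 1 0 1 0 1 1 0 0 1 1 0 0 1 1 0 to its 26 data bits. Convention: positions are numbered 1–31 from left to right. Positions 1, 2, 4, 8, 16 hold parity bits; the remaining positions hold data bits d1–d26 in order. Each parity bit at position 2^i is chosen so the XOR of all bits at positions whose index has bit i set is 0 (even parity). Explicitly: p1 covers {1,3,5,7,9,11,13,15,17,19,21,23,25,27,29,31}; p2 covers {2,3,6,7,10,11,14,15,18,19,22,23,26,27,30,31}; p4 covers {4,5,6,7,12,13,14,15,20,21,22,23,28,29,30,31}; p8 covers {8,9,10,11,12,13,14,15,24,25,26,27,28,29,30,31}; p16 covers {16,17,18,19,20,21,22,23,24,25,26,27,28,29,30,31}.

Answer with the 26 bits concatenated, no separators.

s1 (pos 1,3,5,7,9,11,13,15,17,19,21,23,25,27,29,31): 1⊕0⊕0⊕0⊕0⊕1⊕0⊕1⊕1⊕1⊕1⊕0⊕1⊕0⊕1⊕0 = 0
s2 (pos 2,3,6,7,10,11,14,15,18,19,22,23,26,27,30,31): 1⊕0⊕0⊕0⊕1⊕1⊕0⊕1⊕0⊕1⊕1⊕0⊕1⊕0⊕1⊕0 = 0
s4 (pos 4,5,6,7,12,13,14,15,20,21,22,23,28,29,30,31): 0⊕0⊕0⊕0⊕1⊕0⊕0⊕1⊕0⊕1⊕1⊕0⊕0⊕1⊕1⊕0 = 0
s8 (pos 8,9,10,11,12,13,14,15,24,25,26,27,28,29,30,31): 0⊕0⊕1⊕1⊕1⊕0⊕0⊕1⊕0⊕1⊕1⊕0⊕0⊕1⊕1⊕0 = 0
s16 (pos 16,17,18,19,20,21,22,23,24,25,26,27,28,29,30,31): 0⊕1⊕0⊕1⊕0⊕1⊕1⊕0⊕0⊕1⊕1⊕0⊕0⊕1⊕1⊕0 = 0
Syndrome s16…s1 = 00000 → no error.
Read data bits from positions 3,5,6,7,9,10,11,12,13,14,15,17,18,19,20,21,22,23,24,25,26,27,28,29,30,31: 00000111001101011001100110

00000111001101011001100110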